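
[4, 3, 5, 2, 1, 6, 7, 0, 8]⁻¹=[7, 4, 3, 1, 0, 2, 5, 6, 8]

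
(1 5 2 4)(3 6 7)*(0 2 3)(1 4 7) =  (0 2 7)(1 5 3 6)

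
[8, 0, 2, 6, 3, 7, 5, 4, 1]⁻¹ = [1, 8, 2, 4, 7, 6, 3, 5, 0]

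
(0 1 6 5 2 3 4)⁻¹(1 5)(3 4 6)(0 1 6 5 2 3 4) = (0 5 4)(2 6)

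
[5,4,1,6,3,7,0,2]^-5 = [2,6,3,5,0,1,7,4]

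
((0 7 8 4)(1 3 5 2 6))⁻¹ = (0 4 8 7)(1 6 2 5 3)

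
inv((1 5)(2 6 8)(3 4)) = (1 5)(2 8 6)(3 4)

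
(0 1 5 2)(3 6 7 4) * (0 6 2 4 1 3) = (0 3 2 6 7 1 5 4)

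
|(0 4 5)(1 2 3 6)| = 12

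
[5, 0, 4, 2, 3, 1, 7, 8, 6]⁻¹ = [1, 5, 3, 4, 2, 0, 8, 6, 7]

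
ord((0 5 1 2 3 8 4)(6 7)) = 14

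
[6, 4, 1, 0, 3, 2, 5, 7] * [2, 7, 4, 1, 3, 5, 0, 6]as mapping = [0→0, 1→3, 2→7, 3→2, 4→1, 5→4, 6→5, 7→6]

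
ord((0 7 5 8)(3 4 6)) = 12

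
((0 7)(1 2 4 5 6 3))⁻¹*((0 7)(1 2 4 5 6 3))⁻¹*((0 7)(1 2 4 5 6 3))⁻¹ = (0 7)(1 5)(2 6)(3 4)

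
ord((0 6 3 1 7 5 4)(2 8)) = 14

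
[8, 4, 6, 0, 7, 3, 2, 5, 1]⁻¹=[3, 8, 6, 5, 1, 7, 2, 4, 0]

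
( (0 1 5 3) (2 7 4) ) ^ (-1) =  (0 3 5 1) (2 4 7) 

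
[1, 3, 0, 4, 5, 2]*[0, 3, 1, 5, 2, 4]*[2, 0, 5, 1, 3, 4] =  [1, 4, 2, 5, 3, 0]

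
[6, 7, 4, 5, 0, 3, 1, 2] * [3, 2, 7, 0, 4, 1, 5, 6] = [5, 6, 4, 1, 3, 0, 2, 7]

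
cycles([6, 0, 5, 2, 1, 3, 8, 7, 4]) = (0 6 8 4 1)(2 5 3)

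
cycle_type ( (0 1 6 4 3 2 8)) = 7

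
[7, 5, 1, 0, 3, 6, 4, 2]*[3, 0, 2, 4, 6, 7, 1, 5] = [5, 7, 0, 3, 4, 1, 6, 2]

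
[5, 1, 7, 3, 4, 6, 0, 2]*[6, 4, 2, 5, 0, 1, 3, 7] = [1, 4, 7, 5, 0, 3, 6, 2]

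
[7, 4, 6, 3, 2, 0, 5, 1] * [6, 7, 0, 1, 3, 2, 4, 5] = [5, 3, 4, 1, 0, 6, 2, 7]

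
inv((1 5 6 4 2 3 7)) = (1 7 3 2 4 6 5)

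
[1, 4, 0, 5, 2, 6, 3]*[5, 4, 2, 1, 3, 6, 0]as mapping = [0→4, 1→3, 2→5, 3→6, 4→2, 5→0, 6→1]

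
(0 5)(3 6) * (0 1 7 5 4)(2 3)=(0 4)(1 7 5)(2 3 6)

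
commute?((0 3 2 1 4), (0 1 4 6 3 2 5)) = no:(0 3 2 1 4)*(0 1 4 6 3 2 5) = (0 2 4 1 6 3 5), (0 1 4 6 3 2 5)*(0 3 2 1 4) = (0 4 6 2 5 3 1)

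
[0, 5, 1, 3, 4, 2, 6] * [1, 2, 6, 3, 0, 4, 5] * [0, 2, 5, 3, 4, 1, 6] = [2, 4, 5, 3, 0, 6, 1]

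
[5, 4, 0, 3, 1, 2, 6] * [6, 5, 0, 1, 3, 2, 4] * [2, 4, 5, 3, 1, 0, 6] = [5, 3, 6, 4, 0, 2, 1]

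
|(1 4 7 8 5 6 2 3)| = 8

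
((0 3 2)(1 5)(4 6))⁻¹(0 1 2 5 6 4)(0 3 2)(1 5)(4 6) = (0 1 4 6 3 5)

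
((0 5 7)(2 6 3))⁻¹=(0 7 5)(2 3 6)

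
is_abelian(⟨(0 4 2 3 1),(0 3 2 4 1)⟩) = no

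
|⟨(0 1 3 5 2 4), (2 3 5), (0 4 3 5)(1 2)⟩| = 720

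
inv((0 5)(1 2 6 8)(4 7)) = (0 5)(1 8 6 2)(4 7)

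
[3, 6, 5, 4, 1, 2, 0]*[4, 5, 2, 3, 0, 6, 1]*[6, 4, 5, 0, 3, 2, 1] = [0, 4, 1, 6, 2, 5, 3]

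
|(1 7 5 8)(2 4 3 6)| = 4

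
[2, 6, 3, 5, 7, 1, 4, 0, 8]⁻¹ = [7, 5, 0, 2, 6, 3, 1, 4, 8]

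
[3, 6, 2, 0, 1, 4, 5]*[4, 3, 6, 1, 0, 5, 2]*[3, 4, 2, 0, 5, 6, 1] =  [4, 2, 1, 5, 0, 3, 6]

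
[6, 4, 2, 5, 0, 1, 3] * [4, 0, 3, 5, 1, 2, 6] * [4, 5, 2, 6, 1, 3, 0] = [0, 5, 6, 2, 1, 4, 3]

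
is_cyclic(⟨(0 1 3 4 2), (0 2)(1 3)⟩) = no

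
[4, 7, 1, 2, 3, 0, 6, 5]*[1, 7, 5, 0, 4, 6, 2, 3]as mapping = [0→4, 1→3, 2→7, 3→5, 4→0, 5→1, 6→2, 7→6]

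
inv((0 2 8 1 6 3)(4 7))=(0 3 6 1 8 2)(4 7)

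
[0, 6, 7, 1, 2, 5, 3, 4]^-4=[0, 3, 4, 6, 7, 5, 1, 2]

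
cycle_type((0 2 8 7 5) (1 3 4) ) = 3.5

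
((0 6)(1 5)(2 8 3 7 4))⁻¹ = (0 6)(1 5)(2 4 7 3 8)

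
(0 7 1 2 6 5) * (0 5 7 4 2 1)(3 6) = (0 4 2 3 6 7)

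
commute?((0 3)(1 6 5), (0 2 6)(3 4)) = no:(0 3)(1 6 5) * (0 2 6)(3 4) = (0 4 3 2 6 5 1), (0 2 6)(3 4) * (0 3)(1 6 5) = (0 2 5 1 6 3 4)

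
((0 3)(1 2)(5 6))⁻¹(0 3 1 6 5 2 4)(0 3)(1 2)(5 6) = (0 2 5 6 1 4 3)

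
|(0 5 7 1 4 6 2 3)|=8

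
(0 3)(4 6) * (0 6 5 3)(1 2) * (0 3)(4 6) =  (0 3 4 5)(1 2)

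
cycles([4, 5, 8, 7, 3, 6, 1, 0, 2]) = (0 4 3 7)(1 5 6)(2 8)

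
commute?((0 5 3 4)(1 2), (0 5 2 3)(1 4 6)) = no:(0 5 3 4)(1 2) * (0 5 2 3)(1 4 6) = (0 2 4 5)(1 3 6), (0 5 2 3)(1 4 6) * (0 5 3 4)(1 2) = (0 3 5 1)(2 4 6)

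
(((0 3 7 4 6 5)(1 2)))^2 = (0 7 6)(3 4 5)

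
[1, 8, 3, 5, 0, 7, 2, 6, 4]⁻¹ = [4, 0, 6, 2, 8, 3, 7, 5, 1]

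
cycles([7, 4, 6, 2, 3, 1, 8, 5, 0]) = (0 7 5 1 4 3 2 6 8)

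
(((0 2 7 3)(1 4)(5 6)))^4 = ()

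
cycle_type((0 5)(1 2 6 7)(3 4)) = 2^2.4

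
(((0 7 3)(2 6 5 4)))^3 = (2 4 5 6)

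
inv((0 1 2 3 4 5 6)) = (0 6 5 4 3 2 1)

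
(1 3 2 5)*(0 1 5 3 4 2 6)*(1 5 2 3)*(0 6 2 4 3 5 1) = (0 1 3 2) (4 5) 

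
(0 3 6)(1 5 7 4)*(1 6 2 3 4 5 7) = (0 4 6)(1 7 5)(2 3)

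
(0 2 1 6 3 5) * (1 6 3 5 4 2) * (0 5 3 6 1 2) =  (0 2 1 6 3 4)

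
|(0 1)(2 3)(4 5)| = 2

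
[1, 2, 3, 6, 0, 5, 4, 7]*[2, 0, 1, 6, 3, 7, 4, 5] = [0, 1, 6, 4, 2, 7, 3, 5]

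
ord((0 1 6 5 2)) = 5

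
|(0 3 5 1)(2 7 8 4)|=4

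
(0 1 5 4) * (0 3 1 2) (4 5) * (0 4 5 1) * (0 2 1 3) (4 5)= (0 1 4) (2 5 3) 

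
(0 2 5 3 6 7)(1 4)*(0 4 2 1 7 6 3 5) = (0 1 2)(4 7)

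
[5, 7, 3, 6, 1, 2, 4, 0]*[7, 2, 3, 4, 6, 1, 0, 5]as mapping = [0→1, 1→5, 2→4, 3→0, 4→2, 5→3, 6→6, 7→7]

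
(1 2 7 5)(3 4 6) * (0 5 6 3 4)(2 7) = (0 5 1 7 6 4 3)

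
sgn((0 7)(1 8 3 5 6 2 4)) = -1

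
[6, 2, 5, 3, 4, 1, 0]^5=[6, 5, 1, 3, 4, 2, 0]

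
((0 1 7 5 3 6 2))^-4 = (0 5 2 7 6 1 3)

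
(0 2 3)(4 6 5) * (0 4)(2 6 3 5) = (0 6 2 5)(3 4)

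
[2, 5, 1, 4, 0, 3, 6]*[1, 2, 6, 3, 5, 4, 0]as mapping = [0→6, 1→4, 2→2, 3→5, 4→1, 5→3, 6→0]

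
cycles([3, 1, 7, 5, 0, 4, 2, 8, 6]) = (0 3 5 4) (2 7 8 6) 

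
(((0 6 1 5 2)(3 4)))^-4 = (0 6 1 5 2)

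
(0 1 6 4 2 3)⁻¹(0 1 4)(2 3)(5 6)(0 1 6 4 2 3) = (0 3)(1 6 2)(4 5)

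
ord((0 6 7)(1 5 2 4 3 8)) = 6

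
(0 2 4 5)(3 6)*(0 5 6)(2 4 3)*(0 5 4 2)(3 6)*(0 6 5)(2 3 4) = (0 3)(2 5)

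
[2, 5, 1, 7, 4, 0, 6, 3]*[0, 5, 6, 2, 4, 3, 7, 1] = [6, 3, 5, 1, 4, 0, 7, 2]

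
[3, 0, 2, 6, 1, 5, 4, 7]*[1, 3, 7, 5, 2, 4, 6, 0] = [5, 1, 7, 6, 3, 4, 2, 0]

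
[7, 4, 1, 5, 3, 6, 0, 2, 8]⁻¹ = [6, 2, 7, 4, 1, 3, 5, 0, 8]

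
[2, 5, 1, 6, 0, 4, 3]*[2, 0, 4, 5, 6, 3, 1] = [4, 3, 0, 1, 2, 6, 5]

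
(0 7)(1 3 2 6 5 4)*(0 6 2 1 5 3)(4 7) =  (0 4 5 7 6 3 1)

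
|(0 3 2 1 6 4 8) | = 7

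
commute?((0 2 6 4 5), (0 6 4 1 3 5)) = no:(0 2 6 4 5) * (0 6 4 1 3 5) = (0 2 4)(1 3 5 6), (0 6 4 1 3 5) * (0 2 6 4 5) = (0 4 1 3)(2 6 5)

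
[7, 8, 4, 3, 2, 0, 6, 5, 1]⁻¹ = [5, 8, 4, 3, 2, 7, 6, 0, 1]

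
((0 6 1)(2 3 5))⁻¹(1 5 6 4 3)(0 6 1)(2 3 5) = (0 2 1 4 5)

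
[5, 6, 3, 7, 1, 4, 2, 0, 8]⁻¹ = [7, 4, 6, 2, 5, 0, 1, 3, 8]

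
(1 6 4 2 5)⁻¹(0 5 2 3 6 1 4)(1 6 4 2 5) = (0 1 5 3 4 6 2)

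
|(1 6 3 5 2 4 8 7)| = 8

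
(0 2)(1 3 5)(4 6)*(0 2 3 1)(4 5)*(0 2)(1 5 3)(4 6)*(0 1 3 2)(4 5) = (0 3 6 2 1 4 5)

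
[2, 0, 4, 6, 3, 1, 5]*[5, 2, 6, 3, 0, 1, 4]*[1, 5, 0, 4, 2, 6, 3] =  [3, 6, 1, 2, 4, 0, 5]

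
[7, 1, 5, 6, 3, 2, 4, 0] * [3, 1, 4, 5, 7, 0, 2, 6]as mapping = [0→6, 1→1, 2→0, 3→2, 4→5, 5→4, 6→7, 7→3]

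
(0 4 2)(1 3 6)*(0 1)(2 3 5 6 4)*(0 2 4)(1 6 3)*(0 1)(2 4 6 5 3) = (0 6 4)(1 3)(2 5)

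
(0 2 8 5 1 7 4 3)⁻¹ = (0 3 4 7 1 5 8 2)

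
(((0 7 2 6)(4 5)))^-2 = (0 2)(6 7)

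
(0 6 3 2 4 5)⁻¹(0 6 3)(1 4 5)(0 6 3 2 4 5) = (0 1 5)(2 6 3)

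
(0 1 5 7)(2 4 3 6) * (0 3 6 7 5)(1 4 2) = (0 4 6 1)(3 7)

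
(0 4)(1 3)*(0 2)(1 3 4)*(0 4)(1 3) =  (0 3 1)(2 4)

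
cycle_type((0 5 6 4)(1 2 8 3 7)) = 4.5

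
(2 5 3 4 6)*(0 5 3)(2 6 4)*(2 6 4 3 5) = (0 2 5)(3 6 4)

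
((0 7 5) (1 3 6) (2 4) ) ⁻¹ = (0 5 7) (1 6 3) (2 4) 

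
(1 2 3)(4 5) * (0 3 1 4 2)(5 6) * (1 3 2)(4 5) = (0 2 3 5 1)(4 6)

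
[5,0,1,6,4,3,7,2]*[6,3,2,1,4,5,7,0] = [5,6,3,7,4,1,0,2]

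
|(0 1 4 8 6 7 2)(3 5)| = 14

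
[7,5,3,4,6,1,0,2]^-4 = [2,1,4,6,0,5,7,3]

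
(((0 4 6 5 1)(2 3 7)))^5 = (2 7 3)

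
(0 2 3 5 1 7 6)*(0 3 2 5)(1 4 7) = (0 5 4 7 6 3)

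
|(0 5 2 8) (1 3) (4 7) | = 4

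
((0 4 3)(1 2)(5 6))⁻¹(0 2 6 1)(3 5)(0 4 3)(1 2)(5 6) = (0 6)(1 5 2 4)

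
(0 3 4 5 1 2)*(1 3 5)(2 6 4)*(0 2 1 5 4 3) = (0 4 5)(1 6 3)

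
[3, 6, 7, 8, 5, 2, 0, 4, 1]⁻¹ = [6, 8, 5, 0, 7, 4, 1, 2, 3]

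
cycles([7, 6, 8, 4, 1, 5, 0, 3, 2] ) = (0 7 3 4 1 6)(2 8)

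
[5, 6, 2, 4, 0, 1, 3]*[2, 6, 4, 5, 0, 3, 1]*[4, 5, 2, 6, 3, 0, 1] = [6, 5, 3, 4, 2, 1, 0]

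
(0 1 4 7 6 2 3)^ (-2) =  (0 2 7 1 3 6 4)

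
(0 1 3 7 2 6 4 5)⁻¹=(0 5 4 6 2 7 3 1)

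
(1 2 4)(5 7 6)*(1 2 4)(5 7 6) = (1 4 2)(5 6 7)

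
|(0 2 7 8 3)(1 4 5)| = 15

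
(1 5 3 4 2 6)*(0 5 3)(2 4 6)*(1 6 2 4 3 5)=(0 1 5)(2 4 3)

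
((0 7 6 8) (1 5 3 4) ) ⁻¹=(0 8 6 7) (1 4 3 5) 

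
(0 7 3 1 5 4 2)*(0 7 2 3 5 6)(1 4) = (0 2 7 5 1 6)(3 4)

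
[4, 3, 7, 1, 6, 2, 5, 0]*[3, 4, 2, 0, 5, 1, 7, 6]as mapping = [0→5, 1→0, 2→6, 3→4, 4→7, 5→2, 6→1, 7→3]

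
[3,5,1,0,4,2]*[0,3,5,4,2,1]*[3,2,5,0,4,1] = [4,2,0,3,5,1]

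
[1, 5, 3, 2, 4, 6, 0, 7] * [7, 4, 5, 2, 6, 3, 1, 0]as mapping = [0→4, 1→3, 2→2, 3→5, 4→6, 5→1, 6→7, 7→0]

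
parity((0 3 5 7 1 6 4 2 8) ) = even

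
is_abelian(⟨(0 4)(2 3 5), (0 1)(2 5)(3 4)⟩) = no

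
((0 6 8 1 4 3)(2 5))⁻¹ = (0 3 4 1 8 6)(2 5)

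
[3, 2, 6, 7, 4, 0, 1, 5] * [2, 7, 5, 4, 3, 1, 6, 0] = [4, 5, 6, 0, 3, 2, 7, 1]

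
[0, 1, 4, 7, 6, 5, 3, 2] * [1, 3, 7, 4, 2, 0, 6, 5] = [1, 3, 2, 5, 6, 0, 4, 7] 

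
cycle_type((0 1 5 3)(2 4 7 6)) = 4^2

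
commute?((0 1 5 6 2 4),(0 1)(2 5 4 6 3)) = no:(0 1 5 6 2 4)*(0 1)(2 5 4 6 3) = (1 4)(2 6 5 3),(0 1)(2 5 4 6 3)*(0 1 5 6 2 4) = (0 5)(2 6 3 4)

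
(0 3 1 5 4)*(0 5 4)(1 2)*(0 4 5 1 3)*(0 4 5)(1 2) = (0 4 2 3 1)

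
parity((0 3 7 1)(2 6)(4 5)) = odd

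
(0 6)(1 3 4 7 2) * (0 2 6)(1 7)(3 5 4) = (1 5 4)(2 7 6)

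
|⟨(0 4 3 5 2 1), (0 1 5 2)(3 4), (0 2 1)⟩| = 720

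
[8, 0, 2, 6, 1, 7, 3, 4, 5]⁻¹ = [1, 4, 2, 6, 7, 8, 3, 5, 0]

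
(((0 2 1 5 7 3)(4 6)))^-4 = (0 1 7)(2 5 3)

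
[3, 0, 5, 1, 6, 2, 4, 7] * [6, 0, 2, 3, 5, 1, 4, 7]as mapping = [0→3, 1→6, 2→1, 3→0, 4→4, 5→2, 6→5, 7→7]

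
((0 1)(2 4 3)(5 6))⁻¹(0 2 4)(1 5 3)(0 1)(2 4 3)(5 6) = (0 6 2)(1 4 3)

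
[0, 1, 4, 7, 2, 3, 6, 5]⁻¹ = [0, 1, 4, 5, 2, 7, 6, 3]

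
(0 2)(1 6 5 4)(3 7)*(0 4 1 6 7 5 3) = (0 2 4 6 3 5 1 7)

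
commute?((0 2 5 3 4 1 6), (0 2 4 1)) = no:(0 2 5 3 4 1 6)*(0 2 4 1) = (0 4)(1 6 2 5 3), (0 2 4 1)*(0 2 5 3 4 1 6) = (0 5 3 4 6)(1 2)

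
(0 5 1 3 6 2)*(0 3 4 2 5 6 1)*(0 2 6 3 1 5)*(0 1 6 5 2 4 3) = (1 3 2 6)(4 5)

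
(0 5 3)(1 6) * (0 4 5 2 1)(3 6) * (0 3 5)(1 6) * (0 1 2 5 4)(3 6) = (0 5 2 3)(1 4)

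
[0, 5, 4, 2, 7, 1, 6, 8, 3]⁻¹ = [0, 5, 3, 8, 2, 1, 6, 4, 7]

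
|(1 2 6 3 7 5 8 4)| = 8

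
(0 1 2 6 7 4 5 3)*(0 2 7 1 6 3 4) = (0 6 1 7)(2 3)(4 5)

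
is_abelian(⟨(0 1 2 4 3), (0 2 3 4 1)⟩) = no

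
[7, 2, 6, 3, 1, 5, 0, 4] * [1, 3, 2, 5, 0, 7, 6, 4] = [4, 2, 6, 5, 3, 7, 1, 0]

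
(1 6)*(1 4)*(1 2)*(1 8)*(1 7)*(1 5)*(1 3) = (1 6 4 2 8 7 5 3) 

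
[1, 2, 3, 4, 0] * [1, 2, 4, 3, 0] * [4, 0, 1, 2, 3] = [1, 3, 2, 4, 0]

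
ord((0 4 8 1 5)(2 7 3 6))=20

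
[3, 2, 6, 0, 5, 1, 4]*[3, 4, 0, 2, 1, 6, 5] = [2, 0, 5, 3, 6, 4, 1]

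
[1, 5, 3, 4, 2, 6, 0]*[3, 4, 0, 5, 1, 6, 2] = [4, 6, 5, 1, 0, 2, 3]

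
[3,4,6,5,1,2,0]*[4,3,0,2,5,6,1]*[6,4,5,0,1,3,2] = [5,3,4,2,0,6,1]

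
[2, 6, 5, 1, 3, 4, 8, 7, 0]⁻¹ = [8, 3, 0, 4, 5, 2, 1, 7, 6]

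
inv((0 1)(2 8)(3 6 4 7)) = (0 1)(2 8)(3 7 4 6)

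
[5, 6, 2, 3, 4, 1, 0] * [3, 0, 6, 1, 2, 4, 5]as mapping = [0→4, 1→5, 2→6, 3→1, 4→2, 5→0, 6→3]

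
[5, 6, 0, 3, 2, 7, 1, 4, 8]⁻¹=[2, 6, 4, 3, 7, 0, 1, 5, 8]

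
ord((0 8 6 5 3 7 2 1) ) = 8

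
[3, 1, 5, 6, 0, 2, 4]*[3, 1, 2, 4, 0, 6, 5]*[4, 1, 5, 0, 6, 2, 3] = [6, 1, 3, 2, 0, 5, 4]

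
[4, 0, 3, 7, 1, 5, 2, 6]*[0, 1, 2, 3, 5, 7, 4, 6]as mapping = [0→5, 1→0, 2→3, 3→6, 4→1, 5→7, 6→2, 7→4]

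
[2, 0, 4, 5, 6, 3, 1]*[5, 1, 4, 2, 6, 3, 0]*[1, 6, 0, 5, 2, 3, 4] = [2, 3, 4, 5, 1, 0, 6]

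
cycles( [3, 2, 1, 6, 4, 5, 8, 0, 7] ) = (0 3 6 8 7)(1 2)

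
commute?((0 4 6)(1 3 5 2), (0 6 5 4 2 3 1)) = no:(0 4 6)(1 3 5 2)*(0 6 5 4 2 3 1) = (0 2)(3 4 5), (0 6 5 4 2 3 1)*(0 4 6)(1 3 5 2) = (1 4)(2 5 6)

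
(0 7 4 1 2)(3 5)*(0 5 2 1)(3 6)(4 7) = (0 4)(2 5 6 3)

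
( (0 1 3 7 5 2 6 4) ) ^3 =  (0 7 6 1 5 4 3 2) 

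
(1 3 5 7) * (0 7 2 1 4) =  (0 7 4)(1 3 5 2)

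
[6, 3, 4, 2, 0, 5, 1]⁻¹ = [4, 6, 3, 1, 2, 5, 0]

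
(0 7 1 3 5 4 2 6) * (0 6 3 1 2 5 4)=(0 7 2 3 4 5)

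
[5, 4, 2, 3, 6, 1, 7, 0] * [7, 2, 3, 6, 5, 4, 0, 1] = [4, 5, 3, 6, 0, 2, 1, 7]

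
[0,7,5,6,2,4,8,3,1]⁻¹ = [0,8,4,7,5,2,3,1,6]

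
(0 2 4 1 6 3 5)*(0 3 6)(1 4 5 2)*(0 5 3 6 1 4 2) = (0 4 2 3)(1 5 6)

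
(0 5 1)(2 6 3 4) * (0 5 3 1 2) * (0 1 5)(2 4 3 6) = (0 6 5 4 1)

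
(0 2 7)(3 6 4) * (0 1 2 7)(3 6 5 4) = (0 7 1 2)(3 5 4 6)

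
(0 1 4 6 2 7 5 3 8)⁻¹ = (0 8 3 5 7 2 6 4 1)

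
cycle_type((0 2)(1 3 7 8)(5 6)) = 2^2.4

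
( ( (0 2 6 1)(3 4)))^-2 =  (0 6)(1 2)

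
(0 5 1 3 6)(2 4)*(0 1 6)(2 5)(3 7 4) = (0 2 3)(1 7 4 5 6)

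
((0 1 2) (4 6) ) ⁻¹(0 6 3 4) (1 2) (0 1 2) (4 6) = (0 2) (1 4 3 6) 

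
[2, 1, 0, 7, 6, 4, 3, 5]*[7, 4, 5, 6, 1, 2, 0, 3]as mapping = [0→5, 1→4, 2→7, 3→3, 4→0, 5→1, 6→6, 7→2]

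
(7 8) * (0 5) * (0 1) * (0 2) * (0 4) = (0 5 1 2 4)(7 8)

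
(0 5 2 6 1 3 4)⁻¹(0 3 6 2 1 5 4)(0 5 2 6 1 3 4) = (0 5 4 1 6 3 2)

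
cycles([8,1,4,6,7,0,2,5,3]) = (0 8 3 6 2 4 7 5)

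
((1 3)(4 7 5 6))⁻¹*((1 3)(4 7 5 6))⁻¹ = (4 5)(6 7)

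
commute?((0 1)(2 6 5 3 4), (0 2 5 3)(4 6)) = no:(0 1)(2 6 5 3 4)*(0 2 5 3)(4 6) = (0 1 2 4 5)(3 6), (0 2 5 3)(4 6)*(0 1)(2 6 5 3 4) = (0 6 2 3 1)(4 5)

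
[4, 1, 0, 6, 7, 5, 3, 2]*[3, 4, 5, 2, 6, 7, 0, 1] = [6, 4, 3, 0, 1, 7, 2, 5]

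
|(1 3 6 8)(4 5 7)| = 12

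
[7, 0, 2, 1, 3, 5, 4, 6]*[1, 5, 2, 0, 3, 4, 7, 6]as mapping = [0→6, 1→1, 2→2, 3→5, 4→0, 5→4, 6→3, 7→7]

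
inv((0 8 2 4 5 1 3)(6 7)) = (0 3 1 5 4 2 8)(6 7)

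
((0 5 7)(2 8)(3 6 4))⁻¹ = (0 7 5)(2 8)(3 4 6)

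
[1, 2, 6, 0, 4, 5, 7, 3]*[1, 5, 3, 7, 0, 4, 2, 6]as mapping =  [0→5, 1→3, 2→2, 3→1, 4→0, 5→4, 6→6, 7→7]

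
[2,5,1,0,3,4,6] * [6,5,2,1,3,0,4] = [2,0,5,6,1,3,4]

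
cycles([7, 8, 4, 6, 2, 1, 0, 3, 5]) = (0 7 3 6)(1 8 5)(2 4)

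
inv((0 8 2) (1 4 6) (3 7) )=(0 2 8) (1 6 4) (3 7) 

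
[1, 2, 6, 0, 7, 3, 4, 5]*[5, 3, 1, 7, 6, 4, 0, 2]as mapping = [0→3, 1→1, 2→0, 3→5, 4→2, 5→7, 6→6, 7→4]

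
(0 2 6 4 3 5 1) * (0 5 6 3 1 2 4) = (0 4 1 5 2 3 6) 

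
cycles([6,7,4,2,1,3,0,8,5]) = (0 6)(1 7 8 5 3 2 4)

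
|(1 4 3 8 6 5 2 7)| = 8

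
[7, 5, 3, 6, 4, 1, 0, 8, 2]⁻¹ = [6, 5, 8, 2, 4, 1, 3, 0, 7]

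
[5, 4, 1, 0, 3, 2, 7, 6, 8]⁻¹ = [3, 2, 5, 4, 1, 0, 7, 6, 8]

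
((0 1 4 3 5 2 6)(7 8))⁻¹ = (0 6 2 5 3 4 1)(7 8)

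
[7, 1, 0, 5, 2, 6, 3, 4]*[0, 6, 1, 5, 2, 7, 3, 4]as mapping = [0→4, 1→6, 2→0, 3→7, 4→1, 5→3, 6→5, 7→2]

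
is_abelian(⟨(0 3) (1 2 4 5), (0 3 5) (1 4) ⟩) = no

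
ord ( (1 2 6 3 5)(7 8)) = 10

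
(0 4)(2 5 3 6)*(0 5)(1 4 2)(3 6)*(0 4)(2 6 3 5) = (0 6 1)(2 4)(3 5)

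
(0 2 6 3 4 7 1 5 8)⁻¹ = (0 8 5 1 7 4 3 6 2)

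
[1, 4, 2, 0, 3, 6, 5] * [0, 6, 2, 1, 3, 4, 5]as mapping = [0→6, 1→3, 2→2, 3→0, 4→1, 5→5, 6→4]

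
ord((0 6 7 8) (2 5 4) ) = 12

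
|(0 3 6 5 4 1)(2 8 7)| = 6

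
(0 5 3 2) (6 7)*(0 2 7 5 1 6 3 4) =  (0 1 6 5 4) (3 7) 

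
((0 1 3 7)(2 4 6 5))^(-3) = (0 1 3 7)(2 4 6 5)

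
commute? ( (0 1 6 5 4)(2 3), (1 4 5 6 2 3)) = no: (0 1 6 5 4)(2 3) * (1 4 5 6 2 3) = (0 4)(1 2), (1 4 5 6 2 3) * (0 1 6 5 4)(2 3) = (0 1)(3 6)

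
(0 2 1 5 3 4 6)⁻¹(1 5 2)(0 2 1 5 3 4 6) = (1 5 3)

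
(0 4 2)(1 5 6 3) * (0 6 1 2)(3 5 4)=(0 3 2 6 5 1 4)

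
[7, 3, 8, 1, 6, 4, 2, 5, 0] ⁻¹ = [8, 3, 6, 1, 5, 7, 4, 0, 2] 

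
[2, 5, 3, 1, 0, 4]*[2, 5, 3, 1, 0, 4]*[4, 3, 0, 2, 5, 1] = [2, 5, 3, 1, 0, 4]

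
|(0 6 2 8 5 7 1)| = 7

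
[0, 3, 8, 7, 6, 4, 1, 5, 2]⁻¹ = [0, 6, 8, 1, 5, 7, 4, 3, 2]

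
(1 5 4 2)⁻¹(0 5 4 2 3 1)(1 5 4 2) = (0 4 2 1 3 5)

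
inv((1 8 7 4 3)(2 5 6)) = (1 3 4 7 8)(2 6 5)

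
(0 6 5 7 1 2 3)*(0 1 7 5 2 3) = (0 6 2)(1 3)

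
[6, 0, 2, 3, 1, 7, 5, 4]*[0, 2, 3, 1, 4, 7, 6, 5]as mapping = [0→6, 1→0, 2→3, 3→1, 4→2, 5→5, 6→7, 7→4]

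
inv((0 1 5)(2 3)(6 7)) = (0 5 1)(2 3)(6 7)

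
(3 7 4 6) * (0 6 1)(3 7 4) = (0 6 7 3 4 1)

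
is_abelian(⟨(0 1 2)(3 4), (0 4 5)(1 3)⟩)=no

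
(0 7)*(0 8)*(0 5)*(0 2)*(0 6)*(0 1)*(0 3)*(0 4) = (0 7 8 5 2 6 1 3 4)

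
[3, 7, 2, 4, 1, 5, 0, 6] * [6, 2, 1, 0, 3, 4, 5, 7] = [0, 7, 1, 3, 2, 4, 6, 5]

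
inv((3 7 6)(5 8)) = (3 6 7)(5 8)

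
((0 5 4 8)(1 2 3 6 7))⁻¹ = (0 8 4 5)(1 7 6 3 2)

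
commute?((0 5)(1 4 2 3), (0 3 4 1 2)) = no:(0 5)(1 4 2 3) * (0 3 4 1 2) = (0 5 3 2 4), (0 3 4 1 2) * (0 5)(1 4 2 3) = (0 1 3 2 5)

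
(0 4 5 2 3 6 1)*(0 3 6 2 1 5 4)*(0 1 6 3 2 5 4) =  (0 1 2 3 5 6 4) 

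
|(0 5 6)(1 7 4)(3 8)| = 6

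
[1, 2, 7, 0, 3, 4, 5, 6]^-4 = [6, 5, 4, 7, 2, 1, 0, 3]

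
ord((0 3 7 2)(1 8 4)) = 12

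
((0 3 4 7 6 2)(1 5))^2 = (0 4 6)(2 3 7)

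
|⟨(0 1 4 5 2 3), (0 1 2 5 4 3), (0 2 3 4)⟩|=720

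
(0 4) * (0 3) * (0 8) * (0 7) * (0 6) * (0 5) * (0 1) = (0 4 3 8 7 6 5 1)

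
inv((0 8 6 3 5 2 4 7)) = (0 7 4 2 5 3 6 8)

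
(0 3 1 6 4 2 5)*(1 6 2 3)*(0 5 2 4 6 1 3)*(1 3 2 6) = (0 2 6 1 4)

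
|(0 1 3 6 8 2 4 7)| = 8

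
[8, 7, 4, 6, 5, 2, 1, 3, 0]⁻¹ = [8, 6, 5, 7, 2, 4, 3, 1, 0]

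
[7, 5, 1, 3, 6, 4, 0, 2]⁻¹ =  [6, 2, 7, 3, 5, 1, 4, 0]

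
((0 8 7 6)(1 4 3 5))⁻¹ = (0 6 7 8)(1 5 3 4)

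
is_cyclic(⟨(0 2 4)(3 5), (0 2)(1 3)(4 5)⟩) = no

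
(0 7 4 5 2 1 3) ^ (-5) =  (0 4 2 3 7 5 1) 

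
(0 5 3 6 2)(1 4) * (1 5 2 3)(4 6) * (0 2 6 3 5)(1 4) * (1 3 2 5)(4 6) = (0 4)(1 2 5 6)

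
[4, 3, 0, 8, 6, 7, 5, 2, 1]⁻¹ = [2, 8, 7, 1, 0, 6, 4, 5, 3]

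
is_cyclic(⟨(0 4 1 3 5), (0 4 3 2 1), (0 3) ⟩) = no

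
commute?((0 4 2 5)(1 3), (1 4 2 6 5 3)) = no:(0 4 2 5)(1 3) * (1 4 2 6 5 3) = (0 2 3 4 6 5), (1 4 2 6 5 3) * (0 4 2 5)(1 3) = (0 4 5 1 2 6)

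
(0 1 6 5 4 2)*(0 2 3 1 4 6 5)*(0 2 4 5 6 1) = (0 5 1 6 2 4 3)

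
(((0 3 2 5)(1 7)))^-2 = (0 2)(3 5)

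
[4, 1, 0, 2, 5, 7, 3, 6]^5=[3, 1, 6, 7, 2, 0, 5, 4]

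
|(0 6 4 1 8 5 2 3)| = 8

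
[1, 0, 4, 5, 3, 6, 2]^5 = [1, 0, 2, 3, 4, 5, 6]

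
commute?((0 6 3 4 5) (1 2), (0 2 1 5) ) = no:(0 6 3 4 5) (1 2) * (0 2 1 5) = (0 6 3 4) (2 5), (0 2 1 5) * (0 6 3 4 5) (1 2) = (0 1) (3 4 5 6) 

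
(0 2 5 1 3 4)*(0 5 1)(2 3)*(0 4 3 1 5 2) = (0 1)(2 5 4)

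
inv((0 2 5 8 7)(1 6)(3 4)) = (0 7 8 5 2)(1 6)(3 4)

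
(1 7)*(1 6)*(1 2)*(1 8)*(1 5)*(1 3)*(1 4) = (1 7 6 2 8 5 3 4) 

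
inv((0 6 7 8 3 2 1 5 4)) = (0 4 5 1 2 3 8 7 6)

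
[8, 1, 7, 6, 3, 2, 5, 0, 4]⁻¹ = [7, 1, 5, 4, 8, 6, 3, 2, 0]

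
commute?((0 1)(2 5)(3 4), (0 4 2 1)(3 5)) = no:(0 1)(2 5)(3 4)*(0 4 2 1)(3 5) = (1 4 5)(2 3), (0 4 2 1)(3 5)*(0 1)(2 5)(3 4) = (0 3 2)(4 5)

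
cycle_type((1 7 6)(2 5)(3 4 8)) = 2.3^2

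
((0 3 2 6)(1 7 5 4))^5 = (0 3 2 6)(1 7 5 4)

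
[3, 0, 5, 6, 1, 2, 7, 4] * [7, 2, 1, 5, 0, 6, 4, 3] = [5, 7, 6, 4, 2, 1, 3, 0]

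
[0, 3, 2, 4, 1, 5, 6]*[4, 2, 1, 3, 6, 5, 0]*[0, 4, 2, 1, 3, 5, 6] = [3, 1, 4, 6, 2, 5, 0]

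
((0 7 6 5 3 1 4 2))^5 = (0 1 6 2 3 7 4 5)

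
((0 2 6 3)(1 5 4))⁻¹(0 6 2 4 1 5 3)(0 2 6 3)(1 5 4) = (0 2 3 6 1 5 4)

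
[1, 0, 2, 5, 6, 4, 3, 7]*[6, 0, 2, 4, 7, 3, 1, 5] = [0, 6, 2, 3, 1, 7, 4, 5]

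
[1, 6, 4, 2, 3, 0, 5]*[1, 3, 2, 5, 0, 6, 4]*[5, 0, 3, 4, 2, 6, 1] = [4, 2, 5, 3, 6, 0, 1]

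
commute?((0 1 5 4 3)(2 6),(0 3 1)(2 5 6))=no:(0 1 5 4 3)(2 6)*(0 3 1)(2 5 6)=(1 6 5 4),(0 3 1)(2 5 6)*(0 1 5 4 3)(2 6)=(2 4 3 5)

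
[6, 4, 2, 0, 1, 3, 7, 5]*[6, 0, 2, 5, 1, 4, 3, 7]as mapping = [0→3, 1→1, 2→2, 3→6, 4→0, 5→5, 6→7, 7→4]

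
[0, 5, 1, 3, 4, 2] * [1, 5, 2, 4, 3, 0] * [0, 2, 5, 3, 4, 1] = [2, 0, 1, 4, 3, 5]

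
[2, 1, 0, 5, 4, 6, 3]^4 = [0, 1, 2, 5, 4, 6, 3]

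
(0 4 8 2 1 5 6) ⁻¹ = (0 6 5 1 2 8 4) 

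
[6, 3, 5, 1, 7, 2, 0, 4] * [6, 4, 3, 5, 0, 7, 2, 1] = [2, 5, 7, 4, 1, 3, 6, 0]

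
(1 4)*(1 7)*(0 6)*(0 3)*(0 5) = (0 6 3 5)(1 4 7)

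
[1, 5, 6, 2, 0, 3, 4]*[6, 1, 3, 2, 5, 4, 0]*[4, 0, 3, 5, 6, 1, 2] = [0, 6, 4, 5, 2, 3, 1]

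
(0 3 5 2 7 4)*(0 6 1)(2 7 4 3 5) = (0 5 7 3 2 4 6 1)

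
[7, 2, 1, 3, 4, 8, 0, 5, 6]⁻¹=[6, 2, 1, 3, 4, 7, 8, 0, 5]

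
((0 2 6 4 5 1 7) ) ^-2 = (0 1 4 2 7 5 6) 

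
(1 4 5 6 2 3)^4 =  (1 2 5)(3 6 4)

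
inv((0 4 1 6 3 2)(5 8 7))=(0 2 3 6 1 4)(5 7 8)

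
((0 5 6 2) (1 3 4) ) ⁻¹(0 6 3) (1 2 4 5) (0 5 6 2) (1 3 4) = (0 1 6 3) (2 4 5) 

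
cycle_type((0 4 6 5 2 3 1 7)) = 8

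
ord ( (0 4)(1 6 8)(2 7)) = 6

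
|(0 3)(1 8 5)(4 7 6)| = 6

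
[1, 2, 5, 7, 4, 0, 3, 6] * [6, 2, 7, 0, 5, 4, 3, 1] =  [2, 7, 4, 1, 5, 6, 0, 3]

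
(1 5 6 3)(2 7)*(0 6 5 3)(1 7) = (0 6)(1 3 7 2)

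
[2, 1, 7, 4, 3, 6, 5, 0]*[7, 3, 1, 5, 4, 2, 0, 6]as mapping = [0→1, 1→3, 2→6, 3→4, 4→5, 5→0, 6→2, 7→7]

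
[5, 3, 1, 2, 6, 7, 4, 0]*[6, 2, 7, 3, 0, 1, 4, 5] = [1, 3, 2, 7, 4, 5, 0, 6]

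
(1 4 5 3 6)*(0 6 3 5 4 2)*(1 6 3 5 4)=(0 3 5 4 1 2)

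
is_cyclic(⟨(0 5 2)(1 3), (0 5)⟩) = no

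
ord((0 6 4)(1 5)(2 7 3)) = 6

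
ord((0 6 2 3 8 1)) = 6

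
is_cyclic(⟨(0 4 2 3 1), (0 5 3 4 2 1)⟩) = no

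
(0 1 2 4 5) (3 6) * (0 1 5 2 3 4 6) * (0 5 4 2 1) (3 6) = (0 4 1 6 2 3 5) 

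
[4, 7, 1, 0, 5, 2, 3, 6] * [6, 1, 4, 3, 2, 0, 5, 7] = [2, 7, 1, 6, 0, 4, 3, 5]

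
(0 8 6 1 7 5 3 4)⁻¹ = (0 4 3 5 7 1 6 8)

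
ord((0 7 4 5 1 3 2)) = 7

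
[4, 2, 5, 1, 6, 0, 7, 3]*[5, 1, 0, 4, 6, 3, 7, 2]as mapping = [0→6, 1→0, 2→3, 3→1, 4→7, 5→5, 6→2, 7→4]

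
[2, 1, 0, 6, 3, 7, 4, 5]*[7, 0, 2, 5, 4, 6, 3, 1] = [2, 0, 7, 3, 5, 1, 4, 6]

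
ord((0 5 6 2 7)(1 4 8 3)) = 20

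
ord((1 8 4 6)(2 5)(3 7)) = 4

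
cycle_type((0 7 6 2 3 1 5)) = 7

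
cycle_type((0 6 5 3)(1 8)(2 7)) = 2^2.4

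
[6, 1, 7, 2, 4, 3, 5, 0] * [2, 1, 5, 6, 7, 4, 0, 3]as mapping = [0→0, 1→1, 2→3, 3→5, 4→7, 5→6, 6→4, 7→2]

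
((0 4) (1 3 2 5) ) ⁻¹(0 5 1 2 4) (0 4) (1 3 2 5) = (0 4 1 3 5) 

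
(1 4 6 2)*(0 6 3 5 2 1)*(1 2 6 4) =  (0 4 3 5 6 2) 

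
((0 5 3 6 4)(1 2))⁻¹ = (0 4 6 3 5)(1 2)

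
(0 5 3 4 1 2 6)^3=(0 4 6 3 2 5 1)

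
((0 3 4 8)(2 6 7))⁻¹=(0 8 4 3)(2 7 6)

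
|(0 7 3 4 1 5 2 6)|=8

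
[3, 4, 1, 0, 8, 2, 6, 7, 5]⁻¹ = [3, 2, 5, 0, 1, 8, 6, 7, 4]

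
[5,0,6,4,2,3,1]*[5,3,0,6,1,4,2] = [4,5,2,1,0,6,3]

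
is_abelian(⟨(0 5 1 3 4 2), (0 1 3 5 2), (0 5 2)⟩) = no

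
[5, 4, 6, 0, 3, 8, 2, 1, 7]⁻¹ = [3, 7, 6, 4, 1, 0, 2, 8, 5]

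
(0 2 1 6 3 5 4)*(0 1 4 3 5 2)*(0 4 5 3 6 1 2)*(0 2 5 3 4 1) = (0 1)(2 3)(4 5 6)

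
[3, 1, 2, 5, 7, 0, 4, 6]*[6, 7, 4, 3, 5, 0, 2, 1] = [3, 7, 4, 0, 1, 6, 5, 2]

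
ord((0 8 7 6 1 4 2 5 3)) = 9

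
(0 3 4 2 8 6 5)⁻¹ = (0 5 6 8 2 4 3)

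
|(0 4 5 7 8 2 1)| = 7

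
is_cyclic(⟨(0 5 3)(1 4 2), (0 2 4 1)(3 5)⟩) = no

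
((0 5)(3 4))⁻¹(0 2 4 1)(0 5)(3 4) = (1 5 2 3)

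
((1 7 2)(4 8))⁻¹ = (1 2 7)(4 8)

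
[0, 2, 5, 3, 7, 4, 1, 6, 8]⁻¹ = [0, 6, 1, 3, 5, 2, 7, 4, 8]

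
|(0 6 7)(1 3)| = 6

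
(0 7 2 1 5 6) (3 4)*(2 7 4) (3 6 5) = (0 4 6) (1 3 2) 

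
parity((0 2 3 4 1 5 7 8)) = odd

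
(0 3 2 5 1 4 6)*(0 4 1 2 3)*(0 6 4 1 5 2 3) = (0 6 1 5 3)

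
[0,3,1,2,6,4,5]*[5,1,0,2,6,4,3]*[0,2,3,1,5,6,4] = [6,3,2,0,1,4,5]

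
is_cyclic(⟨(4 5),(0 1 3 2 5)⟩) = no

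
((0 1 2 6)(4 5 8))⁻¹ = (0 6 2 1)(4 8 5)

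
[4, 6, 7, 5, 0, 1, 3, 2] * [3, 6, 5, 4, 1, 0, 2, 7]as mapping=[0→1, 1→2, 2→7, 3→0, 4→3, 5→6, 6→4, 7→5]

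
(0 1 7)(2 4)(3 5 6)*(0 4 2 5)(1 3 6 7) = (0 3)(4 5 7)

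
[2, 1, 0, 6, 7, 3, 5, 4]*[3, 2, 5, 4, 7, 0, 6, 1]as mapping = [0→5, 1→2, 2→3, 3→6, 4→1, 5→4, 6→0, 7→7]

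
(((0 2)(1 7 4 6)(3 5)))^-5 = (0 2)(1 6 4 7)(3 5)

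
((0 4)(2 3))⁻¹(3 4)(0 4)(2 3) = (0 2)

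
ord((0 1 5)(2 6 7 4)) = 12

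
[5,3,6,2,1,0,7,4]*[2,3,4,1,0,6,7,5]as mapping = [0→6,1→1,2→7,3→4,4→3,5→2,6→5,7→0]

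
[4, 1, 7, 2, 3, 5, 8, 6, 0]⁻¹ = [8, 1, 3, 4, 0, 5, 7, 2, 6]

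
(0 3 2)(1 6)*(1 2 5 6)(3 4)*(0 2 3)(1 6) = (0 4)(1 6 3 5)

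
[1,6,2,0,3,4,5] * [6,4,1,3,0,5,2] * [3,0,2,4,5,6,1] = [5,2,0,1,4,3,6]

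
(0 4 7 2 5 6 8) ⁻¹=(0 8 6 5 2 7 4) 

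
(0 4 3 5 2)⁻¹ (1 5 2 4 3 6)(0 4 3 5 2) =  (0 3 5 6 1 2)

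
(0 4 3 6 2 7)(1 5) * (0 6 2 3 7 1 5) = (0 4 7 6 3 2 1)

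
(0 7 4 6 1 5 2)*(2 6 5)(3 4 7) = (0 3 4 5 6 1 2)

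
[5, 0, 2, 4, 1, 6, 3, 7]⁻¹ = [1, 4, 2, 6, 3, 0, 5, 7]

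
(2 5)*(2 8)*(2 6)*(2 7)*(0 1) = (0 1)(2 5 8 6 7)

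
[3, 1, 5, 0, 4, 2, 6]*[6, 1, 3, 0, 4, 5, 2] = [0, 1, 5, 6, 4, 3, 2]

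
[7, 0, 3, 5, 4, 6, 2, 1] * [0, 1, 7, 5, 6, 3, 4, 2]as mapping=[0→2, 1→0, 2→5, 3→3, 4→6, 5→4, 6→7, 7→1]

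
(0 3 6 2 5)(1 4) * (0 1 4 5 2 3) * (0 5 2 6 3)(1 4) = (0 5 4 1 2 6)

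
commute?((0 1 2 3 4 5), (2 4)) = no:(0 1 2 3 4 5) * (2 4) = (0 1 4 5)(2 3), (2 4) * (0 1 2 3 4 5) = (0 1 2 5)(3 4)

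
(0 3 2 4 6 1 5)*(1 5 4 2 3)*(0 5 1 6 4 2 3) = (0 6 1 2 3)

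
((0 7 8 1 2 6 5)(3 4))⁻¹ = (0 5 6 2 1 8 7)(3 4)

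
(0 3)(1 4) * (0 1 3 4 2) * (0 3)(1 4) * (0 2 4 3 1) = (1 4 2)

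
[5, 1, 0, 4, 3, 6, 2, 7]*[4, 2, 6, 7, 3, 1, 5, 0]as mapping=[0→1, 1→2, 2→4, 3→3, 4→7, 5→5, 6→6, 7→0]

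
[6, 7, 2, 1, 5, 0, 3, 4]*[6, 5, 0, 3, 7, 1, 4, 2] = [4, 2, 0, 5, 1, 6, 3, 7]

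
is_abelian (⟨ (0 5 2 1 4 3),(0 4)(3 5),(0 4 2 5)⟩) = no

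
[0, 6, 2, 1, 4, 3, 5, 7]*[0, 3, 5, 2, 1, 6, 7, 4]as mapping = [0→0, 1→7, 2→5, 3→3, 4→1, 5→2, 6→6, 7→4]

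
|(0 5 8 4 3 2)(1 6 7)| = 6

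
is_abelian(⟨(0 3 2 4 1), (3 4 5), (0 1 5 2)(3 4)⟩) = no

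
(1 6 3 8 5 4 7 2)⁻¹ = (1 2 7 4 5 8 3 6)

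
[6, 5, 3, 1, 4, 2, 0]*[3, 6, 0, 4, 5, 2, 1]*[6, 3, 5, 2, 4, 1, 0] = [3, 5, 4, 0, 1, 6, 2]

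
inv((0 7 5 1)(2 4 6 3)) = (0 1 5 7)(2 3 6 4)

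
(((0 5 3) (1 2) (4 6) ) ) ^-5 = (0 5 3) (1 2) (4 6) 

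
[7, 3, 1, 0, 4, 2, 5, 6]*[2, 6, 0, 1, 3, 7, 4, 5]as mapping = [0→5, 1→1, 2→6, 3→2, 4→3, 5→0, 6→7, 7→4]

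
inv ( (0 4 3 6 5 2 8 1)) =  (0 1 8 2 5 6 3 4)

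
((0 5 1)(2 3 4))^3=()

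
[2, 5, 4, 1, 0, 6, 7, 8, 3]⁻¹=[4, 3, 0, 8, 2, 1, 5, 6, 7]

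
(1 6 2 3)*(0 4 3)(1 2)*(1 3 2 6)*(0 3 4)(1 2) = (1 2 3 6 4)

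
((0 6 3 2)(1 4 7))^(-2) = (0 3)(1 4 7)(2 6)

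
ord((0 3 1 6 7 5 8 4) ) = 8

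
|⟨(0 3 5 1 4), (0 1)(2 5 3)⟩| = 720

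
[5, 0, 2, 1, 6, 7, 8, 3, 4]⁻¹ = [1, 3, 2, 7, 8, 0, 4, 5, 6]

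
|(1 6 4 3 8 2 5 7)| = 8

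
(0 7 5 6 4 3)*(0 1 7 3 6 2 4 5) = (0 3 1 7)(2 4 6 5)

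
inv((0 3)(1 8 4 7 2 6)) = (0 3)(1 6 2 7 4 8)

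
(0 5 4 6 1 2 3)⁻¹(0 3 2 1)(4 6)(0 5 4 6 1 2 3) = (0 3 2 5)(1 6)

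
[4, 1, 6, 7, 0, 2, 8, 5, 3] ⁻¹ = [4, 1, 5, 8, 0, 7, 2, 3, 6] 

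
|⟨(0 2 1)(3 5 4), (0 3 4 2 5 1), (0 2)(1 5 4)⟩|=720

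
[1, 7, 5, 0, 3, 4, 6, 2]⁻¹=[3, 0, 7, 4, 5, 2, 6, 1]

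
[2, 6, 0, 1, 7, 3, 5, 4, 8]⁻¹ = [2, 3, 0, 5, 7, 6, 1, 4, 8]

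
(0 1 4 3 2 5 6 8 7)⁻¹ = (0 7 8 6 5 2 3 4 1)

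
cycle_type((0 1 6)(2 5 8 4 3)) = 3.5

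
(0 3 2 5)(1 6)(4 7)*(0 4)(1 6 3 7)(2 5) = (0 7)(1 3 5 4)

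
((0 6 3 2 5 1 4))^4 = (0 5 6 1 3 4 2)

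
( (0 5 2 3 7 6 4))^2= (0 2 7 4 5 3 6)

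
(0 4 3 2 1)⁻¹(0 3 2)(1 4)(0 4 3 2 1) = (0 3)(1 4 2)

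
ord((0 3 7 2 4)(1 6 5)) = 15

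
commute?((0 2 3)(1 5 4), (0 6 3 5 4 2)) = no:(0 2 3)(1 5 4) * (0 6 3 5 4 2) = (1 4)(2 5)(3 6), (0 6 3 5 4 2) * (0 2 3)(1 5 4) = (0 6)(1 5)(3 4)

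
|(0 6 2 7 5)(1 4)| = 10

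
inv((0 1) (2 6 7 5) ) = (0 1) (2 5 7 6) 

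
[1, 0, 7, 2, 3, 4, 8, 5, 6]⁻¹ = [1, 0, 3, 4, 5, 7, 8, 2, 6]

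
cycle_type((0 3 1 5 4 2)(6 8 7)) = 3.6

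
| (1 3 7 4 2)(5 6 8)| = 15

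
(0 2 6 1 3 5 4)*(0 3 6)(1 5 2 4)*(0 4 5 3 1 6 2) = (0 5 6 3)(1 2 4)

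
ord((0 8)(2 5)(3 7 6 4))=4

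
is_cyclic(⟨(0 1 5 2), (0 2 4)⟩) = no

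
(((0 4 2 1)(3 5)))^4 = ()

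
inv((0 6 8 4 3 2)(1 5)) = (0 2 3 4 8 6)(1 5)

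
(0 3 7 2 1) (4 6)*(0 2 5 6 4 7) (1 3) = (0 1 2 3) (5 6 7) 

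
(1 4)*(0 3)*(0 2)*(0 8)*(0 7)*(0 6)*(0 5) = (0 3 2 8 7 6 5)(1 4)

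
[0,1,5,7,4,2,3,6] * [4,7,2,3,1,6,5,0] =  [4,7,6,0,1,2,3,5]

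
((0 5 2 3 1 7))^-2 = (0 1 2)(3 5 7)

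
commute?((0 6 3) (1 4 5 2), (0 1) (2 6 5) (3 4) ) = no:(0 6 3) (1 4 5 2) * (0 1) (2 6 5) (3 4) = (0 5 6 4 2) (1 3), (0 1) (2 6 5) (3 4) * (0 6 3) (1 4 5 2) = (0 4) (1 6 2 3 5) 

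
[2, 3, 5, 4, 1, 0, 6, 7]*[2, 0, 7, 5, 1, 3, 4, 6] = [7, 5, 3, 1, 0, 2, 4, 6]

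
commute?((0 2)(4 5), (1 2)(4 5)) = no:(0 2)(4 5) * (1 2)(4 5) = (0 1 2), (1 2)(4 5) * (0 2)(4 5) = (0 2 1)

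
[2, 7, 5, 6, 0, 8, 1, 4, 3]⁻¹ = [4, 6, 0, 8, 7, 2, 3, 1, 5]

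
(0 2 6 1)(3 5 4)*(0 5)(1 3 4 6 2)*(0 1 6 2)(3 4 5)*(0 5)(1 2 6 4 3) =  (0 4)(2 5 6 3)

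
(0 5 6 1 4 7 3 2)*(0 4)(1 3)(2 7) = (0 5 6 3 7 1)(2 4)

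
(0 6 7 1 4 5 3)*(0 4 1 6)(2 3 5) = (2 3 4)(6 7)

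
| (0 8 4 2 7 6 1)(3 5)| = 14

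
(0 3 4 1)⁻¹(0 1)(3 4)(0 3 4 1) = (0 3)(1 4)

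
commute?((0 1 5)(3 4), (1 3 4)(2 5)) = no:(0 1 5)(3 4)*(1 3 4)(2 5) = (0 3 1 2 5), (1 3 4)(2 5)*(0 1 5)(3 4) = (0 1 4 5 2)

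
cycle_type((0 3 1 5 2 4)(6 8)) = 2.6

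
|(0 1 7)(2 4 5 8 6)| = 15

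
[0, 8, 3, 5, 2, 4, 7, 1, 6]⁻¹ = [0, 7, 4, 2, 5, 3, 8, 6, 1]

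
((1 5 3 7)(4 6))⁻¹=(1 7 3 5)(4 6)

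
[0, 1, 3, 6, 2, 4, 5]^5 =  [0, 1, 2, 3, 4, 5, 6]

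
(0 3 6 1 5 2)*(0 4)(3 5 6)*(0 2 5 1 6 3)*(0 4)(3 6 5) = (0 1 6 5 3 4 2)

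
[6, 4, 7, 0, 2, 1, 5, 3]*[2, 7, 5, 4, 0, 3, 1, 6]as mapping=[0→1, 1→0, 2→6, 3→2, 4→5, 5→7, 6→3, 7→4]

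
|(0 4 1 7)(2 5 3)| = 12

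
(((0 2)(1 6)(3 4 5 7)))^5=(0 2)(1 6)(3 4 5 7)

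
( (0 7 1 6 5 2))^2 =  (0 1 5)(2 7 6)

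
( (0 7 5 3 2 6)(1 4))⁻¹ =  (0 6 2 3 5 7)(1 4)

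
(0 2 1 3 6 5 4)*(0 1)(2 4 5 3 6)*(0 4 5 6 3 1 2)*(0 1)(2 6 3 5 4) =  (0 4 6)(1 5 3)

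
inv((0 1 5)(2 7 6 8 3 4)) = (0 5 1)(2 4 3 8 6 7)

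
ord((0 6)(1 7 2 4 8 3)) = 6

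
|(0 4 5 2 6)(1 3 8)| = 15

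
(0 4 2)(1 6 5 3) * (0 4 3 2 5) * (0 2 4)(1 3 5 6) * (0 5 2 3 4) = (0 2 5)(3 4 6)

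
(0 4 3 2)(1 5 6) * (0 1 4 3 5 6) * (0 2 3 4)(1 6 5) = (0 4 1 5 2 6)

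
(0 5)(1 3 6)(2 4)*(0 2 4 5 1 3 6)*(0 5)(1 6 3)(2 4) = (0 6 1 3 5 4 2)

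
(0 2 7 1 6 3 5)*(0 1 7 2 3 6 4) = (0 3 5 1 4)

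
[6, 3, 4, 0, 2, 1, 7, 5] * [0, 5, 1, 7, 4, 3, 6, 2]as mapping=[0→6, 1→7, 2→4, 3→0, 4→1, 5→5, 6→2, 7→3]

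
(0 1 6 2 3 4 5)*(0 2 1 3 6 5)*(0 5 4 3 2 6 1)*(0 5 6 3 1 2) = (1 4 6 5 3) 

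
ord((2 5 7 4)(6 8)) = 4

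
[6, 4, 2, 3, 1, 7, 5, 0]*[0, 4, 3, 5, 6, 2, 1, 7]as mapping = [0→1, 1→6, 2→3, 3→5, 4→4, 5→7, 6→2, 7→0]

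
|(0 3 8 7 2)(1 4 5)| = 15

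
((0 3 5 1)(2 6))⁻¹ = (0 1 5 3)(2 6)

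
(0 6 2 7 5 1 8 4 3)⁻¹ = (0 3 4 8 1 5 7 2 6)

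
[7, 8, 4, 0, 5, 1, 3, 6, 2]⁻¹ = [3, 5, 8, 6, 2, 4, 7, 0, 1]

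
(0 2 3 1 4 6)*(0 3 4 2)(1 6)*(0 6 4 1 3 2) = (0 6 2 1)(3 4)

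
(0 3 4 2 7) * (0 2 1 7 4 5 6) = (0 3 5 6)(1 7 2 4)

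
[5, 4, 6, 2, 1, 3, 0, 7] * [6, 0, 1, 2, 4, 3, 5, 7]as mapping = [0→3, 1→4, 2→5, 3→1, 4→0, 5→2, 6→6, 7→7]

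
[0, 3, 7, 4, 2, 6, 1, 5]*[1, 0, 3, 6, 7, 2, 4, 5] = [1, 6, 5, 7, 3, 4, 0, 2]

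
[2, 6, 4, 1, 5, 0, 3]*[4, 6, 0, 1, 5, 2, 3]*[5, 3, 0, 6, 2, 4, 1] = [5, 6, 4, 1, 0, 2, 3]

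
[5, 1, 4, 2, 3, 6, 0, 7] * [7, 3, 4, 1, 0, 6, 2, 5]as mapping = [0→6, 1→3, 2→0, 3→4, 4→1, 5→2, 6→7, 7→5]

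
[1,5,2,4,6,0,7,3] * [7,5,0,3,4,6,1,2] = [5,6,0,4,1,7,2,3]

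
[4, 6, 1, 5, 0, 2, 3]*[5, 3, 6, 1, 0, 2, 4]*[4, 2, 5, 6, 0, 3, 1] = [4, 0, 6, 5, 3, 1, 2]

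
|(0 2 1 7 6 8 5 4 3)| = 9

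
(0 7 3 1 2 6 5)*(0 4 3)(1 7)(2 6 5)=(0 1 6 2 5 4 3 7)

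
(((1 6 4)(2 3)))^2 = (1 4 6)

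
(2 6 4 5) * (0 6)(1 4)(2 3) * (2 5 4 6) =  (0 2)(1 6)(3 5)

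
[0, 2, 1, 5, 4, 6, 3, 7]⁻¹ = [0, 2, 1, 6, 4, 3, 5, 7]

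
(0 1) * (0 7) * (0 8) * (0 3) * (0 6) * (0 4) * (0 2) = (0 1 7 8 3 6 4 2)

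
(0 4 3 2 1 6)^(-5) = (0 4 3 2 1 6)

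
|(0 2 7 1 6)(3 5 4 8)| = 20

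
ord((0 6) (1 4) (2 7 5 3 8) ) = 10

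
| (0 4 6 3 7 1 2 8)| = 8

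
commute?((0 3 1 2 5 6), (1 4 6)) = no:(0 3 1 2 5 6)*(1 4 6) = (0 3 4 6)(1 2 5), (1 4 6)*(0 3 1 2 5 6) = (0 3 1 4)(2 5 6)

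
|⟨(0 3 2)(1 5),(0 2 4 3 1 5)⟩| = 720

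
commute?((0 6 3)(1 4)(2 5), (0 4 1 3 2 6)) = no:(0 6 3)(1 4)(2 5)*(0 4 1 3 2 6) = (2 5 6)(3 4), (0 4 1 3 2 6)*(0 6 3)(1 4)(2 5) = (0 1)(2 3 5)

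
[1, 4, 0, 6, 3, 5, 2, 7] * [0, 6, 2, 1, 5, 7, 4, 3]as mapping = [0→6, 1→5, 2→0, 3→4, 4→1, 5→7, 6→2, 7→3]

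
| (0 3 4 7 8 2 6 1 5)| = 9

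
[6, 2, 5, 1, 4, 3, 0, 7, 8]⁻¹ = [6, 3, 1, 5, 4, 2, 0, 7, 8]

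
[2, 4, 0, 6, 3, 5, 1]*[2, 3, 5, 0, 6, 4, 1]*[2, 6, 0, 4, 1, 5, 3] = [5, 3, 0, 6, 2, 1, 4]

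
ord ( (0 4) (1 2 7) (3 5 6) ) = 6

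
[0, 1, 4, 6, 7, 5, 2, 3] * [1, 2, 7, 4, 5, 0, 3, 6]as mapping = [0→1, 1→2, 2→5, 3→3, 4→6, 5→0, 6→7, 7→4]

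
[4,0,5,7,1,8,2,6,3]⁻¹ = [1,4,6,8,0,2,7,3,5]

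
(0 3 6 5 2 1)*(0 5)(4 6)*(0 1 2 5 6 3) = (1 6)(3 4)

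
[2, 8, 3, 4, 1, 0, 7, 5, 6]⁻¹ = [5, 4, 0, 2, 3, 7, 8, 6, 1]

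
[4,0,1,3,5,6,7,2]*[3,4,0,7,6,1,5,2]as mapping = [0→6,1→3,2→4,3→7,4→1,5→5,6→2,7→0]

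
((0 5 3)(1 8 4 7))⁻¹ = (0 3 5)(1 7 4 8)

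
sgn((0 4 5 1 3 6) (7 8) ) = 1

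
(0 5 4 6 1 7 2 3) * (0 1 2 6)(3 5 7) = (0 7 6 2 5 4)(1 3)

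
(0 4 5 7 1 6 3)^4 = (0 1 4 6 5 3 7)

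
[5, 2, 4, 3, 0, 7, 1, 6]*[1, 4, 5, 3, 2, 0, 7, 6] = [0, 5, 2, 3, 1, 6, 4, 7]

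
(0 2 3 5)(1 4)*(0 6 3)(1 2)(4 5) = (0 1 5 6 3 4 2)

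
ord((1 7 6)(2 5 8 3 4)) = 15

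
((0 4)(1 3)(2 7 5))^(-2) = (2 7 5)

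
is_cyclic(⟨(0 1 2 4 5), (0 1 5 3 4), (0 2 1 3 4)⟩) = no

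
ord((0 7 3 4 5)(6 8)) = 10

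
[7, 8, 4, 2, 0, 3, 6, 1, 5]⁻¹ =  [4, 7, 3, 5, 2, 8, 6, 0, 1]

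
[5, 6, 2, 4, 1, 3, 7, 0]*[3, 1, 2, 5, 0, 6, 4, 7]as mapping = [0→6, 1→4, 2→2, 3→0, 4→1, 5→5, 6→7, 7→3]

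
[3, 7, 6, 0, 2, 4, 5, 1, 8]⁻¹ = [3, 7, 4, 0, 5, 6, 2, 1, 8]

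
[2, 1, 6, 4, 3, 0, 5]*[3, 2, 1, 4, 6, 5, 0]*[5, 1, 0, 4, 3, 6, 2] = [1, 0, 5, 2, 3, 4, 6]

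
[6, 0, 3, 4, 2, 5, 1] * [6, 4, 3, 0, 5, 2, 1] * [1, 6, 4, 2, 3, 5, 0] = [6, 0, 1, 5, 2, 4, 3]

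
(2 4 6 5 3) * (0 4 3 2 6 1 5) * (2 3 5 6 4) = (0 2 5 3 4 1 6) 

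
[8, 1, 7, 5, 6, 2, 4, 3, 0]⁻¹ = [8, 1, 5, 7, 6, 3, 4, 2, 0]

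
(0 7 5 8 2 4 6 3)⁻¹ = (0 3 6 4 2 8 5 7)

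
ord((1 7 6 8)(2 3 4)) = 12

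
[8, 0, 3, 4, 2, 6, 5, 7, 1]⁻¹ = [1, 8, 4, 2, 3, 6, 5, 7, 0]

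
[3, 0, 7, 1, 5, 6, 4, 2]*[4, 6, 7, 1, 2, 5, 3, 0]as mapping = [0→1, 1→4, 2→0, 3→6, 4→5, 5→3, 6→2, 7→7]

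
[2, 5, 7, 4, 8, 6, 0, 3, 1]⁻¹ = [6, 8, 0, 7, 3, 1, 5, 2, 4]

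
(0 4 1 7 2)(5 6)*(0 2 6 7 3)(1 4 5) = (0 5 7 6 1 3)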